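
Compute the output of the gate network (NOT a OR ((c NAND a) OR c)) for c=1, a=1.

Substituting: (NOT 1 OR ((1 NAND 1) OR 1))
= 1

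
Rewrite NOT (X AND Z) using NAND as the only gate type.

(((X NAND Z) NAND (X NAND Z)) NAND ((X NAND Z) NAND (X NAND Z)))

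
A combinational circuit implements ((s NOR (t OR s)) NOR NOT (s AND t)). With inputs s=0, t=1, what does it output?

Substituting: ((0 NOR (1 OR 0)) NOR NOT (0 AND 1))
= 0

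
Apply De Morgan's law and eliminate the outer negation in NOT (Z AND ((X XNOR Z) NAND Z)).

NOT Z OR NOT ((X XNOR Z) NAND Z)
De Morgan's: NOT(AND of terms) = OR of negations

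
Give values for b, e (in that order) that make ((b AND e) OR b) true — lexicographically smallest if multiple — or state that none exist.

b=1, e=0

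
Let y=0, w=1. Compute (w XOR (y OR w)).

Substituting: (1 XOR (0 OR 1))
= 0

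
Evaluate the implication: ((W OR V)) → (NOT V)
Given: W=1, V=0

Antecedent ((W OR V)) = 1; consequent (NOT V) = 1.
1 → 1 = 1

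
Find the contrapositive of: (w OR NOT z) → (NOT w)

Contrapositive: w → NOT (w OR NOT z)
Note: A statement and its contrapositive are logically equivalent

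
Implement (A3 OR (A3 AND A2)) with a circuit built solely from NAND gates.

((A3 NAND A3) NAND (((A3 NAND A2) NAND (A3 NAND A2)) NAND ((A3 NAND A2) NAND (A3 NAND A2))))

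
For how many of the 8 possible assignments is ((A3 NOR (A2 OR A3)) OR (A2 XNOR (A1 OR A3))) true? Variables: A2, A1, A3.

Satisfying assignments: (0,0,0), (0,1,0), (1,0,1), (1,1,0), (1,1,1)
Count: 5 out of 8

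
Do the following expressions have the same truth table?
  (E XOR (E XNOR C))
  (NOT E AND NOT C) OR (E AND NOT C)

Yes, they are equivalent — the two output columns agree on all 4 assignments:
E | C | Expression 1 | Expression 2
-----------------------------------
0 | 0 | 1 | 1
0 | 1 | 0 | 0
1 | 0 | 1 | 1
1 | 1 | 0 | 0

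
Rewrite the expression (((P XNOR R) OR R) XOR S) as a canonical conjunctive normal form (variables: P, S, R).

(P OR NOT S OR R) AND (P OR NOT S OR NOT R) AND (NOT P OR S OR R) AND (NOT P OR NOT S OR NOT R)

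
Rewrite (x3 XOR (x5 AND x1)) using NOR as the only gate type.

((((x3 NOR ((x5 NOR x5) NOR (x1 NOR x1))) NOR (x3 NOR ((x5 NOR x5) NOR (x1 NOR x1)))) NOR ((x3 NOR ((x5 NOR x5) NOR (x1 NOR x1))) NOR (x3 NOR ((x5 NOR x5) NOR (x1 NOR x1))))) NOR ((((x3 NOR x3) NOR (((x5 NOR x5) NOR (x1 NOR x1)) NOR ((x5 NOR x5) NOR (x1 NOR x1)))) NOR ((x3 NOR x3) NOR (((x5 NOR x5) NOR (x1 NOR x1)) NOR ((x5 NOR x5) NOR (x1 NOR x1))))) NOR (((x3 NOR x3) NOR (((x5 NOR x5) NOR (x1 NOR x1)) NOR ((x5 NOR x5) NOR (x1 NOR x1)))) NOR ((x3 NOR x3) NOR (((x5 NOR x5) NOR (x1 NOR x1)) NOR ((x5 NOR x5) NOR (x1 NOR x1)))))))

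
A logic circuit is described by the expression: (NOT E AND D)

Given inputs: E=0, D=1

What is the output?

Substituting: (NOT 0 AND 1)
= 1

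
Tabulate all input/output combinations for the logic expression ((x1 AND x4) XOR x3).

x3 | x4 | x1 | Output
---------------------
0 | 0 | 0 | 0
0 | 0 | 1 | 0
0 | 1 | 0 | 0
0 | 1 | 1 | 1
1 | 0 | 0 | 1
1 | 0 | 1 | 1
1 | 1 | 0 | 1
1 | 1 | 1 | 0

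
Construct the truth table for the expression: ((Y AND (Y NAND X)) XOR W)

W | Y | X | Output
------------------
0 | 0 | 0 | 0
0 | 0 | 1 | 0
0 | 1 | 0 | 1
0 | 1 | 1 | 0
1 | 0 | 0 | 1
1 | 0 | 1 | 1
1 | 1 | 0 | 0
1 | 1 | 1 | 1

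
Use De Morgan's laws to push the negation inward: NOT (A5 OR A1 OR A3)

NOT A5 AND NOT A1 AND NOT A3
De Morgan's: NOT(OR of terms) = AND of negations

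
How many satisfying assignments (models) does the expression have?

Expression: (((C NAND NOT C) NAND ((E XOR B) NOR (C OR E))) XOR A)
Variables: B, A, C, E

Satisfying assignments: (0,0,0,1), (0,0,1,0), (0,0,1,1), (0,1,0,0), (1,0,0,0), (1,0,0,1), (1,0,1,0), (1,0,1,1)
Count: 8 out of 16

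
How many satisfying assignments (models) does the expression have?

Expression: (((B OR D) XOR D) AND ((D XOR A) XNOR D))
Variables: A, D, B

Satisfying assignments: (0,0,1)
Count: 1 out of 8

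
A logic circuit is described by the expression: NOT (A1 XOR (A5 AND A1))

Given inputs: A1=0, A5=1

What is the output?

Substituting: NOT (0 XOR (1 AND 0))
= 1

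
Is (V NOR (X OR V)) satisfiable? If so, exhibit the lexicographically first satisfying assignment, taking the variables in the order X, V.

X=0, V=0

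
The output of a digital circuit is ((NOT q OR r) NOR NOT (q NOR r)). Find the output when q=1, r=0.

Substituting: ((NOT 1 OR 0) NOR NOT (1 NOR 0))
= 0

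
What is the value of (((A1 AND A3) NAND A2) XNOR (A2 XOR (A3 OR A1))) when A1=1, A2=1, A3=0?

Substituting: (((1 AND 0) NAND 1) XNOR (1 XOR (0 OR 1)))
= 0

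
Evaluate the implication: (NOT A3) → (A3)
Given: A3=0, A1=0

Antecedent (NOT A3) = 1; consequent (A3) = 0.
1 → 0 = 0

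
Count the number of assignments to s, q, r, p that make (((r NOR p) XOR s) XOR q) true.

Satisfying assignments: (0,0,0,0), (0,1,0,1), (0,1,1,0), (0,1,1,1), (1,0,0,1), (1,0,1,0), (1,0,1,1), (1,1,0,0)
Count: 8 out of 16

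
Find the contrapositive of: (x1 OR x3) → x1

Contrapositive: NOT x1 → NOT (x1 OR x3)
Note: A statement and its contrapositive are logically equivalent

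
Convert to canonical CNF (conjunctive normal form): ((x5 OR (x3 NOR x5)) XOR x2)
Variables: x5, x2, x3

(x5 OR x2 OR NOT x3) AND (x5 OR NOT x2 OR x3) AND (NOT x5 OR NOT x2 OR x3) AND (NOT x5 OR NOT x2 OR NOT x3)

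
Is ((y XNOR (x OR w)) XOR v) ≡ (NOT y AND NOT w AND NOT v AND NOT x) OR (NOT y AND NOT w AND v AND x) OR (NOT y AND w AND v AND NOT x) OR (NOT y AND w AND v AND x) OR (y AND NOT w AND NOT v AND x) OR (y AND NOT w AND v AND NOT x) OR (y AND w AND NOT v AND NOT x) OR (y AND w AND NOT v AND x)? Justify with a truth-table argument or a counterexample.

Yes, they are equivalent — the two output columns agree on all 16 assignments:
y | w | v | x | Expression 1 | Expression 2
-------------------------------------------
0 | 0 | 0 | 0 | 1 | 1
0 | 0 | 0 | 1 | 0 | 0
0 | 0 | 1 | 0 | 0 | 0
0 | 0 | 1 | 1 | 1 | 1
0 | 1 | 0 | 0 | 0 | 0
0 | 1 | 0 | 1 | 0 | 0
0 | 1 | 1 | 0 | 1 | 1
0 | 1 | 1 | 1 | 1 | 1
1 | 0 | 0 | 0 | 0 | 0
1 | 0 | 0 | 1 | 1 | 1
1 | 0 | 1 | 0 | 1 | 1
1 | 0 | 1 | 1 | 0 | 0
1 | 1 | 0 | 0 | 1 | 1
1 | 1 | 0 | 1 | 1 | 1
1 | 1 | 1 | 0 | 0 | 0
1 | 1 | 1 | 1 | 0 | 0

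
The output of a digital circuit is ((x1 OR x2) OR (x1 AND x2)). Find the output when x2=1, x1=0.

Substituting: ((0 OR 1) OR (0 AND 1))
= 1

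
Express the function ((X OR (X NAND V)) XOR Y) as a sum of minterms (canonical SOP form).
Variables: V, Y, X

Σm(0, 1, 4, 5) = (NOT V AND NOT Y AND NOT X) OR (NOT V AND NOT Y AND X) OR (V AND NOT Y AND NOT X) OR (V AND NOT Y AND X)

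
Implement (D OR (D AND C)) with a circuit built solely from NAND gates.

((D NAND D) NAND (((D NAND C) NAND (D NAND C)) NAND ((D NAND C) NAND (D NAND C))))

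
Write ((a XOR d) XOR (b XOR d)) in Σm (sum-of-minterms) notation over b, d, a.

Σm(1, 3, 4, 6) = (NOT b AND NOT d AND a) OR (NOT b AND d AND a) OR (b AND NOT d AND NOT a) OR (b AND d AND NOT a)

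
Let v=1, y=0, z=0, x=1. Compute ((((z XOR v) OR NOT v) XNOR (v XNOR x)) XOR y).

Substituting: ((((0 XOR 1) OR NOT 1) XNOR (1 XNOR 1)) XOR 0)
= 1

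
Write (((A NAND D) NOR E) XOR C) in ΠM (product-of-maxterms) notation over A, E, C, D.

ΠM(0, 1, 4, 5, 8, 11, 12, 13) = (A OR E OR C OR D) AND (A OR E OR C OR NOT D) AND (A OR NOT E OR C OR D) AND (A OR NOT E OR C OR NOT D) AND (NOT A OR E OR C OR D) AND (NOT A OR E OR NOT C OR NOT D) AND (NOT A OR NOT E OR C OR D) AND (NOT A OR NOT E OR C OR NOT D)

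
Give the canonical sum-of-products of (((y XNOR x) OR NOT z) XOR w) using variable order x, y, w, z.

Σm(0, 1, 4, 7, 8, 11, 12, 13) = (NOT x AND NOT y AND NOT w AND NOT z) OR (NOT x AND NOT y AND NOT w AND z) OR (NOT x AND y AND NOT w AND NOT z) OR (NOT x AND y AND w AND z) OR (x AND NOT y AND NOT w AND NOT z) OR (x AND NOT y AND w AND z) OR (x AND y AND NOT w AND NOT z) OR (x AND y AND NOT w AND z)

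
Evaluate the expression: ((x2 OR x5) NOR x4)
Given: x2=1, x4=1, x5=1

Substituting: ((1 OR 1) NOR 1)
= 0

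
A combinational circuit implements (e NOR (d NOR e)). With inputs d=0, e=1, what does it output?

Substituting: (1 NOR (0 NOR 1))
= 0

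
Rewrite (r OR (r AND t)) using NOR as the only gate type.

((r NOR ((r NOR r) NOR (t NOR t))) NOR (r NOR ((r NOR r) NOR (t NOR t))))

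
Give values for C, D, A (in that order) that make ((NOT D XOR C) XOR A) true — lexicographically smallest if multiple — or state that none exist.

C=0, D=0, A=0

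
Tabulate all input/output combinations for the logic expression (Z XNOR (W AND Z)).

Z | W | Output
--------------
0 | 0 | 1
0 | 1 | 1
1 | 0 | 0
1 | 1 | 1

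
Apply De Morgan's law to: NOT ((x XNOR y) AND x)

NOT (x XNOR y) OR NOT x
De Morgan's: NOT(AND of terms) = OR of negations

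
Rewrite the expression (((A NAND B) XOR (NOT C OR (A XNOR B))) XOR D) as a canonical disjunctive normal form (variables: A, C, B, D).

(NOT A AND NOT C AND NOT B AND D) OR (NOT A AND NOT C AND B AND D) OR (NOT A AND C AND NOT B AND D) OR (NOT A AND C AND B AND NOT D) OR (A AND NOT C AND NOT B AND D) OR (A AND NOT C AND B AND NOT D) OR (A AND C AND NOT B AND NOT D) OR (A AND C AND B AND NOT D)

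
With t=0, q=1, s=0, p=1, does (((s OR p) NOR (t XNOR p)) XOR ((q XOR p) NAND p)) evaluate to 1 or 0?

Substituting: (((0 OR 1) NOR (0 XNOR 1)) XOR ((1 XOR 1) NAND 1))
= 1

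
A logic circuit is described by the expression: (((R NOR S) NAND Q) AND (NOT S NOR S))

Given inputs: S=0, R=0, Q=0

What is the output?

Substituting: (((0 NOR 0) NAND 0) AND (NOT 0 NOR 0))
= 0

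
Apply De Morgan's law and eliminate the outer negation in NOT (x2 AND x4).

NOT x2 OR NOT x4
De Morgan's: NOT(AND of terms) = OR of negations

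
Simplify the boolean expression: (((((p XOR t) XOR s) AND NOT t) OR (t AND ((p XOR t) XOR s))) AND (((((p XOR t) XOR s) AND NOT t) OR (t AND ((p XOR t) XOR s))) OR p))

By absorption (E AND (E OR v) = E) then distribution ((E AND v) OR (E AND NOT v) = E):
= ((p XOR t) XOR s)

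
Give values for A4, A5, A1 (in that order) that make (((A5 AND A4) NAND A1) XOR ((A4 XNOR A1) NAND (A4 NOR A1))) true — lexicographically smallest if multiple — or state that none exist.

A4=0, A5=0, A1=0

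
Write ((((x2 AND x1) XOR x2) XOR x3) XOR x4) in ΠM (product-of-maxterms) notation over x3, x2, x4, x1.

ΠM(0, 1, 5, 6, 10, 11, 12, 15) = (x3 OR x2 OR x4 OR x1) AND (x3 OR x2 OR x4 OR NOT x1) AND (x3 OR NOT x2 OR x4 OR NOT x1) AND (x3 OR NOT x2 OR NOT x4 OR x1) AND (NOT x3 OR x2 OR NOT x4 OR x1) AND (NOT x3 OR x2 OR NOT x4 OR NOT x1) AND (NOT x3 OR NOT x2 OR x4 OR x1) AND (NOT x3 OR NOT x2 OR NOT x4 OR NOT x1)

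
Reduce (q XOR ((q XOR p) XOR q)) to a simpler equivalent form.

By XOR self-cancellation ((E XOR v) XOR v = E):
= (q XOR p)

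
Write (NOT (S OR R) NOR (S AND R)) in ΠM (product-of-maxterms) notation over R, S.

ΠM(0, 3) = (R OR S) AND (NOT R OR NOT S)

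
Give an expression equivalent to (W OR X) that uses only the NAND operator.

((W NAND W) NAND (X NAND X))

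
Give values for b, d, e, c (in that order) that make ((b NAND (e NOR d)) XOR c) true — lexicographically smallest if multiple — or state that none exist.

b=0, d=0, e=0, c=0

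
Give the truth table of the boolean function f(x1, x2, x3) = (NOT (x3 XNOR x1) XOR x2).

x1 | x2 | x3 | Output
---------------------
0 | 0 | 0 | 0
0 | 0 | 1 | 1
0 | 1 | 0 | 1
0 | 1 | 1 | 0
1 | 0 | 0 | 1
1 | 0 | 1 | 0
1 | 1 | 0 | 0
1 | 1 | 1 | 1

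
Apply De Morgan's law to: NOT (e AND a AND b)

NOT e OR NOT a OR NOT b
De Morgan's: NOT(AND of terms) = OR of negations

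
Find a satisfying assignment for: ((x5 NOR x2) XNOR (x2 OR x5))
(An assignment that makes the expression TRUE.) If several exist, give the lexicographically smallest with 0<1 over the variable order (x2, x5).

UNSATISFIABLE - no assignment makes this expression true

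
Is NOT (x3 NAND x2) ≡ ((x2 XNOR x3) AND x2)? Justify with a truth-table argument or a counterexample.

Yes, they are equivalent — the two output columns agree on all 4 assignments:
x3 | x2 | Expression 1 | Expression 2
-------------------------------------
0 | 0 | 0 | 0
0 | 1 | 0 | 0
1 | 0 | 0 | 0
1 | 1 | 1 | 1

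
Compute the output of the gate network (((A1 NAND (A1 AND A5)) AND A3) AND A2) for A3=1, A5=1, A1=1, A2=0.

Substituting: (((1 NAND (1 AND 1)) AND 1) AND 0)
= 0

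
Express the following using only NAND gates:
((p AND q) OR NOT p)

((((p NAND q) NAND (p NAND q)) NAND ((p NAND q) NAND (p NAND q))) NAND ((p NAND p) NAND (p NAND p)))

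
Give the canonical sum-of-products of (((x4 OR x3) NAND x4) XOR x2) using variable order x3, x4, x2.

Σm(0, 3, 4, 7) = (NOT x3 AND NOT x4 AND NOT x2) OR (NOT x3 AND x4 AND x2) OR (x3 AND NOT x4 AND NOT x2) OR (x3 AND x4 AND x2)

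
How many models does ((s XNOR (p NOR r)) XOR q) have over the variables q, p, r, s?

Satisfying assignments: (0,0,0,1), (0,0,1,0), (0,1,0,0), (0,1,1,0), (1,0,0,0), (1,0,1,1), (1,1,0,1), (1,1,1,1)
Count: 8 out of 16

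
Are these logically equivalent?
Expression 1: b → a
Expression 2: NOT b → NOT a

No, Inverse is not equivalent to original (counterexample: a=0, b=1)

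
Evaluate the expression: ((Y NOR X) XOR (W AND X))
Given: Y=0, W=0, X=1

Substituting: ((0 NOR 1) XOR (0 AND 1))
= 0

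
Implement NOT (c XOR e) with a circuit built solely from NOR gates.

(((((c NOR e) NOR (c NOR e)) NOR ((c NOR e) NOR (c NOR e))) NOR ((((c NOR c) NOR (e NOR e)) NOR ((c NOR c) NOR (e NOR e))) NOR (((c NOR c) NOR (e NOR e)) NOR ((c NOR c) NOR (e NOR e))))) NOR ((((c NOR e) NOR (c NOR e)) NOR ((c NOR e) NOR (c NOR e))) NOR ((((c NOR c) NOR (e NOR e)) NOR ((c NOR c) NOR (e NOR e))) NOR (((c NOR c) NOR (e NOR e)) NOR ((c NOR c) NOR (e NOR e))))))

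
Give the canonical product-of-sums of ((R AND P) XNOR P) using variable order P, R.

ΠM(2) = (NOT P OR R)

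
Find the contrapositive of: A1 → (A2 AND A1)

Contrapositive: NOT (A2 AND A1) → NOT A1
Note: A statement and its contrapositive are logically equivalent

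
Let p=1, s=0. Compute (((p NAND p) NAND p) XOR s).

Substituting: (((1 NAND 1) NAND 1) XOR 0)
= 1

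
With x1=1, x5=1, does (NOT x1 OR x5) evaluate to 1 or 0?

Substituting: (NOT 1 OR 1)
= 1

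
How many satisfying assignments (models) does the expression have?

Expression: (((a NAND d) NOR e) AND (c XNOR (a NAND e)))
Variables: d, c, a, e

Satisfying assignments: (1,1,1,0)
Count: 1 out of 16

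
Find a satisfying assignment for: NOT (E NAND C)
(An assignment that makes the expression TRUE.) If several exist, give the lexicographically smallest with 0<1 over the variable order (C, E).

C=1, E=1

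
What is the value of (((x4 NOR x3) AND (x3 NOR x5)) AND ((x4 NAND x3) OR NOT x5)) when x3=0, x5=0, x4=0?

Substituting: (((0 NOR 0) AND (0 NOR 0)) AND ((0 NAND 0) OR NOT 0))
= 1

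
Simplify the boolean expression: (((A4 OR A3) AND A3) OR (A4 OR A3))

By absorption (E OR (E AND v) = E):
= (A4 OR A3)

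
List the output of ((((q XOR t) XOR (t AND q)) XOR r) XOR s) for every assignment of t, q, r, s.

t | q | r | s | Output
----------------------
0 | 0 | 0 | 0 | 0
0 | 0 | 0 | 1 | 1
0 | 0 | 1 | 0 | 1
0 | 0 | 1 | 1 | 0
0 | 1 | 0 | 0 | 1
0 | 1 | 0 | 1 | 0
0 | 1 | 1 | 0 | 0
0 | 1 | 1 | 1 | 1
1 | 0 | 0 | 0 | 1
1 | 0 | 0 | 1 | 0
1 | 0 | 1 | 0 | 0
1 | 0 | 1 | 1 | 1
1 | 1 | 0 | 0 | 1
1 | 1 | 0 | 1 | 0
1 | 1 | 1 | 0 | 0
1 | 1 | 1 | 1 | 1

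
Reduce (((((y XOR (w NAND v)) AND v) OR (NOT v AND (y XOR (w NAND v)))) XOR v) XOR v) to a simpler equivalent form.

By XOR self-cancellation ((E XOR v) XOR v = E) then distribution ((E AND v) OR (E AND NOT v) = E):
= (y XOR (w NAND v))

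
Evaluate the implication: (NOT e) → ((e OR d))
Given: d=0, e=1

Antecedent (NOT e) = 0; consequent ((e OR d)) = 1.
0 → 1 = 1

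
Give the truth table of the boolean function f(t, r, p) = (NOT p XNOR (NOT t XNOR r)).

t | r | p | Output
------------------
0 | 0 | 0 | 0
0 | 0 | 1 | 1
0 | 1 | 0 | 1
0 | 1 | 1 | 0
1 | 0 | 0 | 1
1 | 0 | 1 | 0
1 | 1 | 0 | 0
1 | 1 | 1 | 1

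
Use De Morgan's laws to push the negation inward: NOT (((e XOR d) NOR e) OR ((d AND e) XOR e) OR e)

NOT ((e XOR d) NOR e) AND NOT ((d AND e) XOR e) AND NOT e
De Morgan's: NOT(OR of terms) = AND of negations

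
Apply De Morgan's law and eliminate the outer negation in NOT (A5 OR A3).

NOT A5 AND NOT A3
De Morgan's: NOT(OR of terms) = AND of negations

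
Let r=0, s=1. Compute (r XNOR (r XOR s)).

Substituting: (0 XNOR (0 XOR 1))
= 0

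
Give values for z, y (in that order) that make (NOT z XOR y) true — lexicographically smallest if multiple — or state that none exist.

z=0, y=0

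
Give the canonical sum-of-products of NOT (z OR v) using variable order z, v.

Σm(0) = (NOT z AND NOT v)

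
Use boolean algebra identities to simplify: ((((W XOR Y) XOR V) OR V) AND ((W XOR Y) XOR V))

By absorption (E AND (E OR v) = E):
= ((W XOR Y) XOR V)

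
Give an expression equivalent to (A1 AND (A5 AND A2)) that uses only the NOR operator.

((A1 NOR A1) NOR (((A5 NOR A5) NOR (A2 NOR A2)) NOR ((A5 NOR A5) NOR (A2 NOR A2))))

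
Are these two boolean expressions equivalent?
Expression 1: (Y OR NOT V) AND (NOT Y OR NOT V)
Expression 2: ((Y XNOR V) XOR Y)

Yes, they are equivalent — the two output columns agree on all 4 assignments:
Y | V | Expression 1 | Expression 2
-----------------------------------
0 | 0 | 1 | 1
0 | 1 | 0 | 0
1 | 0 | 1 | 1
1 | 1 | 0 | 0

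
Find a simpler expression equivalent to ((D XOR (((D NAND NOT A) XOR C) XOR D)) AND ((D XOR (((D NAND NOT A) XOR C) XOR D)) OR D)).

By absorption (E AND (E OR v) = E) then XOR self-cancellation ((E XOR v) XOR v = E):
= ((D NAND NOT A) XOR C)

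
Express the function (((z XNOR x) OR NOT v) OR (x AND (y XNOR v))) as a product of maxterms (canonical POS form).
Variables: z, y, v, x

ΠM(3, 10, 14) = (z OR y OR NOT v OR NOT x) AND (NOT z OR y OR NOT v OR x) AND (NOT z OR NOT y OR NOT v OR x)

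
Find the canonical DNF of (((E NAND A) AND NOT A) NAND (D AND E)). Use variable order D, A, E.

(NOT D AND NOT A AND NOT E) OR (NOT D AND NOT A AND E) OR (NOT D AND A AND NOT E) OR (NOT D AND A AND E) OR (D AND NOT A AND NOT E) OR (D AND A AND NOT E) OR (D AND A AND E)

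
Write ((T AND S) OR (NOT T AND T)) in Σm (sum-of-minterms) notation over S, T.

Σm(3) = (S AND T)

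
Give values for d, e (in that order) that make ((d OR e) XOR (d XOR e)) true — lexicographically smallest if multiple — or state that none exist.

d=1, e=1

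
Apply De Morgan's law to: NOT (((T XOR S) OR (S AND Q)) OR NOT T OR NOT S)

NOT ((T XOR S) OR (S AND Q)) AND T AND S
De Morgan's: NOT(OR of terms) = AND of negations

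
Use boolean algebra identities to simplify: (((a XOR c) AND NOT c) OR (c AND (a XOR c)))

By distribution ((E AND v) OR (E AND NOT v) = E):
= (a XOR c)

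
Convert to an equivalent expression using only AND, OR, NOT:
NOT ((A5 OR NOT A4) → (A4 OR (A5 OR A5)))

(A5 OR NOT A4) AND NOT (A4 OR (A5 OR A5))
(Negated implication: NOT(A → B) = A AND NOT B)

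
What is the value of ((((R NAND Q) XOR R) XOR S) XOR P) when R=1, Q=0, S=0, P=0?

Substituting: ((((1 NAND 0) XOR 1) XOR 0) XOR 0)
= 0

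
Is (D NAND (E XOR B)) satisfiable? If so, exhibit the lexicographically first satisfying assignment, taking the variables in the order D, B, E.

D=0, B=0, E=0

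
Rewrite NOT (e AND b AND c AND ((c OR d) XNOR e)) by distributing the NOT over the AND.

NOT e OR NOT b OR NOT c OR NOT ((c OR d) XNOR e)
De Morgan's: NOT(AND of terms) = OR of negations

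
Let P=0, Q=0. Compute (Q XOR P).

Substituting: (0 XOR 0)
= 0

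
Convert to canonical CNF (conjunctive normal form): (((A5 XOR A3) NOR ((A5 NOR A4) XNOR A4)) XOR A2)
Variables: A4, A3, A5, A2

(A4 OR A3 OR A5 OR NOT A2) AND (A4 OR A3 OR NOT A5 OR A2) AND (A4 OR NOT A3 OR A5 OR A2) AND (A4 OR NOT A3 OR NOT A5 OR A2) AND (NOT A4 OR A3 OR A5 OR NOT A2) AND (NOT A4 OR A3 OR NOT A5 OR A2) AND (NOT A4 OR NOT A3 OR A5 OR A2) AND (NOT A4 OR NOT A3 OR NOT A5 OR NOT A2)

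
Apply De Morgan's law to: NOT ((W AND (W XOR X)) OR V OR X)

NOT (W AND (W XOR X)) AND NOT V AND NOT X
De Morgan's: NOT(OR of terms) = AND of negations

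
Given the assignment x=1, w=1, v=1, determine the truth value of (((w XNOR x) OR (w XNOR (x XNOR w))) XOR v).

Substituting: (((1 XNOR 1) OR (1 XNOR (1 XNOR 1))) XOR 1)
= 0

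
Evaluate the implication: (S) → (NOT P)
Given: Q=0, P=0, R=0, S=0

Antecedent (S) = 0; consequent (NOT P) = 1.
0 → 1 = 1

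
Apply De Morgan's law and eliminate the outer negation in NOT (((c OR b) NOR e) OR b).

NOT ((c OR b) NOR e) AND NOT b
De Morgan's: NOT(OR of terms) = AND of negations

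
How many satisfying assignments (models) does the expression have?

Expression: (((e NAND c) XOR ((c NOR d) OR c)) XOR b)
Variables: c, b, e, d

Satisfying assignments: (0,0,0,1), (0,0,1,1), (0,1,0,0), (0,1,1,0), (1,0,1,0), (1,0,1,1), (1,1,0,0), (1,1,0,1)
Count: 8 out of 16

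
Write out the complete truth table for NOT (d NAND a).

d | a | Output
--------------
0 | 0 | 0
0 | 1 | 0
1 | 0 | 0
1 | 1 | 1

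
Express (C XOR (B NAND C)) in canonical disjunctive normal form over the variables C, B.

(NOT C AND NOT B) OR (NOT C AND B) OR (C AND B)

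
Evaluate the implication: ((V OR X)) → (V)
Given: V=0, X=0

Antecedent ((V OR X)) = 0; consequent (V) = 0.
0 → 0 = 1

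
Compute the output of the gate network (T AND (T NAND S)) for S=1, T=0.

Substituting: (0 AND (0 NAND 1))
= 0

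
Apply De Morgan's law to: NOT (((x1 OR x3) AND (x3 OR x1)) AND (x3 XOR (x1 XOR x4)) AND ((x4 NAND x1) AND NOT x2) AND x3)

NOT ((x1 OR x3) AND (x3 OR x1)) OR NOT (x3 XOR (x1 XOR x4)) OR NOT ((x4 NAND x1) AND NOT x2) OR NOT x3
De Morgan's: NOT(AND of terms) = OR of negations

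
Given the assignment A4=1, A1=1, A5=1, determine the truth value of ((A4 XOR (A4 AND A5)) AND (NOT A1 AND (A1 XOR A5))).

Substituting: ((1 XOR (1 AND 1)) AND (NOT 1 AND (1 XOR 1)))
= 0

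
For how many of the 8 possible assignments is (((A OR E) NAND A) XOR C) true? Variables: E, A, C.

Satisfying assignments: (0,0,0), (0,1,1), (1,0,0), (1,1,1)
Count: 4 out of 8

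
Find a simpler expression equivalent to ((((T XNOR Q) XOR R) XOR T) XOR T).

By XOR self-cancellation ((E XOR v) XOR v = E):
= ((T XNOR Q) XOR R)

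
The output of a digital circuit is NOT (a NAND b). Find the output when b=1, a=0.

Substituting: NOT (0 NAND 1)
= 0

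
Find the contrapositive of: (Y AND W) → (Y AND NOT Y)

Contrapositive: NOT (Y AND NOT Y) → NOT (Y AND W)
Note: A statement and its contrapositive are logically equivalent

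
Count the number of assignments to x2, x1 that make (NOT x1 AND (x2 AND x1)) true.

No assignment satisfies the expression.
Count: 0 out of 4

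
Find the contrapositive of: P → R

Contrapositive: NOT R → NOT P
Note: A statement and its contrapositive are logically equivalent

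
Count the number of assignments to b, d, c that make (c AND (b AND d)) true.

Satisfying assignments: (1,1,1)
Count: 1 out of 8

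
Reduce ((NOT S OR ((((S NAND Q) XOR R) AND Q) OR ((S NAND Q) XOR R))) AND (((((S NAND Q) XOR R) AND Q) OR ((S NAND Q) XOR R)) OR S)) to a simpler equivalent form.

By distribution ((E OR v) AND (E OR NOT v) = E) then absorption (E OR (E AND v) = E):
= ((S NAND Q) XOR R)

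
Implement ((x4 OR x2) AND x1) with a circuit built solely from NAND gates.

((((x4 NAND x4) NAND (x2 NAND x2)) NAND x1) NAND (((x4 NAND x4) NAND (x2 NAND x2)) NAND x1))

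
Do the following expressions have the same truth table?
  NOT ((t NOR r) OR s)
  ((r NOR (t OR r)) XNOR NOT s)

No. Counterexample: with r=0, t=0, s=0, Expression 1 = 0 but Expression 2 = 1.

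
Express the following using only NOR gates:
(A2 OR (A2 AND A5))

((A2 NOR ((A2 NOR A2) NOR (A5 NOR A5))) NOR (A2 NOR ((A2 NOR A2) NOR (A5 NOR A5))))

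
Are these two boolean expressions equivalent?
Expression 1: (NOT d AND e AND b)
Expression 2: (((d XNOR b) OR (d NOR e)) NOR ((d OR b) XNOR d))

Yes, they are equivalent — the two output columns agree on all 8 assignments:
d | e | b | Expression 1 | Expression 2
---------------------------------------
0 | 0 | 0 | 0 | 0
0 | 0 | 1 | 0 | 0
0 | 1 | 0 | 0 | 0
0 | 1 | 1 | 1 | 1
1 | 0 | 0 | 0 | 0
1 | 0 | 1 | 0 | 0
1 | 1 | 0 | 0 | 0
1 | 1 | 1 | 0 | 0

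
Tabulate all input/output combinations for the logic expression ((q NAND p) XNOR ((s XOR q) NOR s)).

q | s | p | Output
------------------
0 | 0 | 0 | 1
0 | 0 | 1 | 1
0 | 1 | 0 | 0
0 | 1 | 1 | 0
1 | 0 | 0 | 0
1 | 0 | 1 | 1
1 | 1 | 0 | 0
1 | 1 | 1 | 1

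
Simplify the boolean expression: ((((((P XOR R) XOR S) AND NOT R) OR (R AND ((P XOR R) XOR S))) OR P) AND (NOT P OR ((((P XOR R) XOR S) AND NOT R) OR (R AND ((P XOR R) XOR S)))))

By distribution ((E OR v) AND (E OR NOT v) = E) then distribution ((E AND v) OR (E AND NOT v) = E):
= ((P XOR R) XOR S)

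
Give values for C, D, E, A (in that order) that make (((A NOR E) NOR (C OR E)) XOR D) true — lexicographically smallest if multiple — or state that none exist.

C=0, D=0, E=0, A=1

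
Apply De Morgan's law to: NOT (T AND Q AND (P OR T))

NOT T OR NOT Q OR NOT (P OR T)
De Morgan's: NOT(AND of terms) = OR of negations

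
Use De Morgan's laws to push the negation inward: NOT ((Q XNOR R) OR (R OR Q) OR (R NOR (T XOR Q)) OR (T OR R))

NOT (Q XNOR R) AND NOT (R OR Q) AND NOT (R NOR (T XOR Q)) AND NOT (T OR R)
De Morgan's: NOT(OR of terms) = AND of negations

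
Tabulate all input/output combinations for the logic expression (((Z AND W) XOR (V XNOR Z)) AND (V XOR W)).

W | Z | V | Output
------------------
0 | 0 | 0 | 0
0 | 0 | 1 | 0
0 | 1 | 0 | 0
0 | 1 | 1 | 1
1 | 0 | 0 | 1
1 | 0 | 1 | 0
1 | 1 | 0 | 1
1 | 1 | 1 | 0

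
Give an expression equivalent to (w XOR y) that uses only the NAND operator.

((w NAND (w NAND y)) NAND (y NAND (w NAND y)))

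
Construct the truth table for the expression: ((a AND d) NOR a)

a | d | Output
--------------
0 | 0 | 1
0 | 1 | 1
1 | 0 | 0
1 | 1 | 0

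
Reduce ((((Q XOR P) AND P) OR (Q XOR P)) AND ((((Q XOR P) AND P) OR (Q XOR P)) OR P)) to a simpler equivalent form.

By absorption (E AND (E OR v) = E) then absorption (E OR (E AND v) = E):
= (Q XOR P)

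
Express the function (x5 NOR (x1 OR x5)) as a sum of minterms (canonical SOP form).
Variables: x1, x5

Σm(0) = (NOT x1 AND NOT x5)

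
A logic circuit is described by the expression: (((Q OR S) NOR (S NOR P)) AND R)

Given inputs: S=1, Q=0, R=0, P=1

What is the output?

Substituting: (((0 OR 1) NOR (1 NOR 1)) AND 0)
= 0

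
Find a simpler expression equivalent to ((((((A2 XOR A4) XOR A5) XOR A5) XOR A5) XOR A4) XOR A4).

By XOR self-cancellation ((E XOR v) XOR v = E) then XOR self-cancellation ((E XOR v) XOR v = E):
= ((A2 XOR A4) XOR A5)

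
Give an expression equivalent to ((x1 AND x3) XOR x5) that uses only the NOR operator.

((((((x1 NOR x1) NOR (x3 NOR x3)) NOR x5) NOR (((x1 NOR x1) NOR (x3 NOR x3)) NOR x5)) NOR ((((x1 NOR x1) NOR (x3 NOR x3)) NOR x5) NOR (((x1 NOR x1) NOR (x3 NOR x3)) NOR x5))) NOR ((((((x1 NOR x1) NOR (x3 NOR x3)) NOR ((x1 NOR x1) NOR (x3 NOR x3))) NOR (x5 NOR x5)) NOR ((((x1 NOR x1) NOR (x3 NOR x3)) NOR ((x1 NOR x1) NOR (x3 NOR x3))) NOR (x5 NOR x5))) NOR (((((x1 NOR x1) NOR (x3 NOR x3)) NOR ((x1 NOR x1) NOR (x3 NOR x3))) NOR (x5 NOR x5)) NOR ((((x1 NOR x1) NOR (x3 NOR x3)) NOR ((x1 NOR x1) NOR (x3 NOR x3))) NOR (x5 NOR x5)))))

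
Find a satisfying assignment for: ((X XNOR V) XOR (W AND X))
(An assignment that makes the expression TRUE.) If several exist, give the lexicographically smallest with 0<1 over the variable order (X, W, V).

X=0, W=0, V=0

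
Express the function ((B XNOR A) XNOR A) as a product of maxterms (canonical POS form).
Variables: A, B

ΠM(0, 2) = (A OR B) AND (NOT A OR B)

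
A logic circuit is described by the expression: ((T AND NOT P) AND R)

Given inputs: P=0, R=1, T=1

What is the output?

Substituting: ((1 AND NOT 0) AND 1)
= 1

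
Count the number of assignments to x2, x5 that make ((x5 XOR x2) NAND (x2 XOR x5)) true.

Satisfying assignments: (0,0), (1,1)
Count: 2 out of 4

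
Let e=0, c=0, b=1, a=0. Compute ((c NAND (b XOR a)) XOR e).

Substituting: ((0 NAND (1 XOR 0)) XOR 0)
= 1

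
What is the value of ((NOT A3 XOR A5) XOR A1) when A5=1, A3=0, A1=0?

Substituting: ((NOT 0 XOR 1) XOR 0)
= 0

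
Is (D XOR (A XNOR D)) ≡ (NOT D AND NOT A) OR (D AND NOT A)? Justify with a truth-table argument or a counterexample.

Yes, they are equivalent — the two output columns agree on all 4 assignments:
D | A | Expression 1 | Expression 2
-----------------------------------
0 | 0 | 1 | 1
0 | 1 | 0 | 0
1 | 0 | 1 | 1
1 | 1 | 0 | 0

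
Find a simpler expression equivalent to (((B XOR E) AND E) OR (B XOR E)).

By absorption (E OR (E AND v) = E):
= (B XOR E)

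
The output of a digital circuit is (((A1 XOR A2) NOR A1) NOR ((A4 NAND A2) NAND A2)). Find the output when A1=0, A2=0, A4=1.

Substituting: (((0 XOR 0) NOR 0) NOR ((1 NAND 0) NAND 0))
= 0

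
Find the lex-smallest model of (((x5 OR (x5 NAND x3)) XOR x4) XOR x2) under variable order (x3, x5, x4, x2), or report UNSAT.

x3=0, x5=0, x4=0, x2=0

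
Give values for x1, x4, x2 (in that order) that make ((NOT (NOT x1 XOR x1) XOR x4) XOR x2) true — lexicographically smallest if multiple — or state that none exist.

x1=0, x4=0, x2=1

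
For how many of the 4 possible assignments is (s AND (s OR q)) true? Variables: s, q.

Satisfying assignments: (1,0), (1,1)
Count: 2 out of 4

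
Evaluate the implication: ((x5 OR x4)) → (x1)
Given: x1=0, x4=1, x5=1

Antecedent ((x5 OR x4)) = 1; consequent (x1) = 0.
1 → 0 = 0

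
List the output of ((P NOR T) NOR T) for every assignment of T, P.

T | P | Output
--------------
0 | 0 | 0
0 | 1 | 1
1 | 0 | 0
1 | 1 | 0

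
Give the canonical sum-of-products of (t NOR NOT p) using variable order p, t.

Σm(2) = (p AND NOT t)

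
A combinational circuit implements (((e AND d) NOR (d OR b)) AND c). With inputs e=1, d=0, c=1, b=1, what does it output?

Substituting: (((1 AND 0) NOR (0 OR 1)) AND 1)
= 0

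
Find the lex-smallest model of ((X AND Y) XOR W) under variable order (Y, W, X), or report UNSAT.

Y=0, W=1, X=0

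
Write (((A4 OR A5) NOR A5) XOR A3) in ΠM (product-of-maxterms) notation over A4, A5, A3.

ΠM(1, 2, 4, 6) = (A4 OR A5 OR NOT A3) AND (A4 OR NOT A5 OR A3) AND (NOT A4 OR A5 OR A3) AND (NOT A4 OR NOT A5 OR A3)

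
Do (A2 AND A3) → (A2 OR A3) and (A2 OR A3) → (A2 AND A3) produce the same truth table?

No, Converse is not equivalent to original (counterexample: A3=0, A2=1)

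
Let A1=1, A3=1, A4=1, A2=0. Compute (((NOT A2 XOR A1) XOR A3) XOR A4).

Substituting: (((NOT 0 XOR 1) XOR 1) XOR 1)
= 0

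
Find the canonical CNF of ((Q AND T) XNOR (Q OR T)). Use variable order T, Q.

(T OR NOT Q) AND (NOT T OR Q)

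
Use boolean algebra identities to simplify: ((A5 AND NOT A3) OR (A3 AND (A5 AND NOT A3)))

By absorption (E OR (E AND v) = E):
= (A5 AND NOT A3)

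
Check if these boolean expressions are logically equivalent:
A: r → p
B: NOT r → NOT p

No, Inverse is not equivalent to original (counterexample: p=0, r=1, t=0)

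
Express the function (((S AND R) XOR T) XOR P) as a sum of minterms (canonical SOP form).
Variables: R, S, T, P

Σm(1, 2, 5, 6, 9, 10, 12, 15) = (NOT R AND NOT S AND NOT T AND P) OR (NOT R AND NOT S AND T AND NOT P) OR (NOT R AND S AND NOT T AND P) OR (NOT R AND S AND T AND NOT P) OR (R AND NOT S AND NOT T AND P) OR (R AND NOT S AND T AND NOT P) OR (R AND S AND NOT T AND NOT P) OR (R AND S AND T AND P)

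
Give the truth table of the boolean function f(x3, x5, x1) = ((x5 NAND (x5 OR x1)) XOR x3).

x3 | x5 | x1 | Output
---------------------
0 | 0 | 0 | 1
0 | 0 | 1 | 1
0 | 1 | 0 | 0
0 | 1 | 1 | 0
1 | 0 | 0 | 0
1 | 0 | 1 | 0
1 | 1 | 0 | 1
1 | 1 | 1 | 1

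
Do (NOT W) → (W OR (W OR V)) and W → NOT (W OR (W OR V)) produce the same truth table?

No, Inverse is not equivalent to original (counterexample: W=0, V=0)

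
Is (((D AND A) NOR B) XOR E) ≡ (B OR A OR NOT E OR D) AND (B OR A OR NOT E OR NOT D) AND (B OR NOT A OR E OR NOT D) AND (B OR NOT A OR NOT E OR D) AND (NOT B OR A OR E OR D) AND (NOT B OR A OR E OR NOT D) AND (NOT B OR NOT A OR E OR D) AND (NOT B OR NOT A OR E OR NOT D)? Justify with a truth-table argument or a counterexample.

Yes, they are equivalent — the two output columns agree on all 16 assignments:
B | A | E | D | Expression 1 | Expression 2
-------------------------------------------
0 | 0 | 0 | 0 | 1 | 1
0 | 0 | 0 | 1 | 1 | 1
0 | 0 | 1 | 0 | 0 | 0
0 | 0 | 1 | 1 | 0 | 0
0 | 1 | 0 | 0 | 1 | 1
0 | 1 | 0 | 1 | 0 | 0
0 | 1 | 1 | 0 | 0 | 0
0 | 1 | 1 | 1 | 1 | 1
1 | 0 | 0 | 0 | 0 | 0
1 | 0 | 0 | 1 | 0 | 0
1 | 0 | 1 | 0 | 1 | 1
1 | 0 | 1 | 1 | 1 | 1
1 | 1 | 0 | 0 | 0 | 0
1 | 1 | 0 | 1 | 0 | 0
1 | 1 | 1 | 0 | 1 | 1
1 | 1 | 1 | 1 | 1 | 1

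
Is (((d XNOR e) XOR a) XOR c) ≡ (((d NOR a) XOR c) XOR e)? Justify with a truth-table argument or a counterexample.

No. Counterexample: with a=1, c=0, e=0, d=1, Expression 1 = 1 but Expression 2 = 0.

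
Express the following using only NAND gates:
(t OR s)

((t NAND t) NAND (s NAND s))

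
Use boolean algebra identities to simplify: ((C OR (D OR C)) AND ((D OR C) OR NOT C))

By distribution ((E OR v) AND (E OR NOT v) = E):
= (D OR C)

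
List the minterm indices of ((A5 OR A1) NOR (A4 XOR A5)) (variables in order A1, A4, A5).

Σm(0) = (NOT A1 AND NOT A4 AND NOT A5)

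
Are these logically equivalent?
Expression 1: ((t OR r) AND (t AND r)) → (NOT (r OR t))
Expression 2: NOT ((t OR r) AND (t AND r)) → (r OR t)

No, Inverse is not equivalent to original (counterexample: t=0, r=0)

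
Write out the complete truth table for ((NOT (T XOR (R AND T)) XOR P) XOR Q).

P | T | Q | R | Output
----------------------
0 | 0 | 0 | 0 | 1
0 | 0 | 0 | 1 | 1
0 | 0 | 1 | 0 | 0
0 | 0 | 1 | 1 | 0
0 | 1 | 0 | 0 | 0
0 | 1 | 0 | 1 | 1
0 | 1 | 1 | 0 | 1
0 | 1 | 1 | 1 | 0
1 | 0 | 0 | 0 | 0
1 | 0 | 0 | 1 | 0
1 | 0 | 1 | 0 | 1
1 | 0 | 1 | 1 | 1
1 | 1 | 0 | 0 | 1
1 | 1 | 0 | 1 | 0
1 | 1 | 1 | 0 | 0
1 | 1 | 1 | 1 | 1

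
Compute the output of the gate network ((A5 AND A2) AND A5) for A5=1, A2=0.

Substituting: ((1 AND 0) AND 1)
= 0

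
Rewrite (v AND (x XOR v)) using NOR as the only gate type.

((v NOR v) NOR (((((x NOR v) NOR (x NOR v)) NOR ((x NOR v) NOR (x NOR v))) NOR ((((x NOR x) NOR (v NOR v)) NOR ((x NOR x) NOR (v NOR v))) NOR (((x NOR x) NOR (v NOR v)) NOR ((x NOR x) NOR (v NOR v))))) NOR ((((x NOR v) NOR (x NOR v)) NOR ((x NOR v) NOR (x NOR v))) NOR ((((x NOR x) NOR (v NOR v)) NOR ((x NOR x) NOR (v NOR v))) NOR (((x NOR x) NOR (v NOR v)) NOR ((x NOR x) NOR (v NOR v)))))))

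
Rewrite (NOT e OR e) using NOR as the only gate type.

(((e NOR e) NOR e) NOR ((e NOR e) NOR e))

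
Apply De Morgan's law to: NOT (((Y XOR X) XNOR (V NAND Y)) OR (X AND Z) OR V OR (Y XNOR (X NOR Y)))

NOT ((Y XOR X) XNOR (V NAND Y)) AND NOT (X AND Z) AND NOT V AND NOT (Y XNOR (X NOR Y))
De Morgan's: NOT(OR of terms) = AND of negations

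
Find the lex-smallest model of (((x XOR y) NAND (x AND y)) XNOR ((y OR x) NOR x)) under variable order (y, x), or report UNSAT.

y=0, x=0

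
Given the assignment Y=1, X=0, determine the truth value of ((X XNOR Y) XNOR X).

Substituting: ((0 XNOR 1) XNOR 0)
= 1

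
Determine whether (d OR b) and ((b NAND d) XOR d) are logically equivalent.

No. Counterexample: with b=0, d=0, Expression 1 = 0 but Expression 2 = 1.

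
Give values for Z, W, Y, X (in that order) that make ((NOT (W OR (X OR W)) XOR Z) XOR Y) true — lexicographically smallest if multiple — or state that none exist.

Z=0, W=0, Y=0, X=0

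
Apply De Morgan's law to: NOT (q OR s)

NOT q AND NOT s
De Morgan's: NOT(OR of terms) = AND of negations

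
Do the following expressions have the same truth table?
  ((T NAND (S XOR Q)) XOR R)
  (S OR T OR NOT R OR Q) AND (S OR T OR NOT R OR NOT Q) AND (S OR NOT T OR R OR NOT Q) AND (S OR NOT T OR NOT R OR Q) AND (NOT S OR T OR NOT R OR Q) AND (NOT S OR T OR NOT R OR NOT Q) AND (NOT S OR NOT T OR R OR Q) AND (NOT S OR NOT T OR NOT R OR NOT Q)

Yes, they are equivalent — the two output columns agree on all 16 assignments:
S | T | R | Q | Expression 1 | Expression 2
-------------------------------------------
0 | 0 | 0 | 0 | 1 | 1
0 | 0 | 0 | 1 | 1 | 1
0 | 0 | 1 | 0 | 0 | 0
0 | 0 | 1 | 1 | 0 | 0
0 | 1 | 0 | 0 | 1 | 1
0 | 1 | 0 | 1 | 0 | 0
0 | 1 | 1 | 0 | 0 | 0
0 | 1 | 1 | 1 | 1 | 1
1 | 0 | 0 | 0 | 1 | 1
1 | 0 | 0 | 1 | 1 | 1
1 | 0 | 1 | 0 | 0 | 0
1 | 0 | 1 | 1 | 0 | 0
1 | 1 | 0 | 0 | 0 | 0
1 | 1 | 0 | 1 | 1 | 1
1 | 1 | 1 | 0 | 1 | 1
1 | 1 | 1 | 1 | 0 | 0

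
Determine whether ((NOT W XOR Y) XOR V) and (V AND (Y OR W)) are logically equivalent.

No. Counterexample: with Y=0, V=0, W=0, Expression 1 = 1 but Expression 2 = 0.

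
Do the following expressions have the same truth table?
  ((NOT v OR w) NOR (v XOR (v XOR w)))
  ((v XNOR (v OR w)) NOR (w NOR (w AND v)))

No. Counterexample: with v=0, w=1, Expression 1 = 0 but Expression 2 = 1.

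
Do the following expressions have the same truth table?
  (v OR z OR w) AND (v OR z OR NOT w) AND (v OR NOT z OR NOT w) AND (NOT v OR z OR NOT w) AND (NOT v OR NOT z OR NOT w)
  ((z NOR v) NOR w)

Yes, they are equivalent — the two output columns agree on all 8 assignments:
v | z | w | Expression 1 | Expression 2
---------------------------------------
0 | 0 | 0 | 0 | 0
0 | 0 | 1 | 0 | 0
0 | 1 | 0 | 1 | 1
0 | 1 | 1 | 0 | 0
1 | 0 | 0 | 1 | 1
1 | 0 | 1 | 0 | 0
1 | 1 | 0 | 1 | 1
1 | 1 | 1 | 0 | 0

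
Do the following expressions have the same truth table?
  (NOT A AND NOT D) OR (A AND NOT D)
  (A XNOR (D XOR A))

Yes, they are equivalent — the two output columns agree on all 4 assignments:
A | D | Expression 1 | Expression 2
-----------------------------------
0 | 0 | 1 | 1
0 | 1 | 0 | 0
1 | 0 | 1 | 1
1 | 1 | 0 | 0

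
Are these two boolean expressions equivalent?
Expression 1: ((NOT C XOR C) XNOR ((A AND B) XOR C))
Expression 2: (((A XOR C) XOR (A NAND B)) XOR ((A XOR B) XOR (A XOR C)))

No. Counterexample: with C=0, B=0, A=0, Expression 1 = 0 but Expression 2 = 1.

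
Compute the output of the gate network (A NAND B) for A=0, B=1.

Substituting: (0 NAND 1)
= 1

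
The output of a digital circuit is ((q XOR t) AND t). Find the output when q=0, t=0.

Substituting: ((0 XOR 0) AND 0)
= 0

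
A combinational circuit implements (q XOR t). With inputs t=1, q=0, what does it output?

Substituting: (0 XOR 1)
= 1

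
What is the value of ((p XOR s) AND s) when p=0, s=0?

Substituting: ((0 XOR 0) AND 0)
= 0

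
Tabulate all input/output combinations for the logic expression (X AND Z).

X | Z | Output
--------------
0 | 0 | 0
0 | 1 | 0
1 | 0 | 0
1 | 1 | 1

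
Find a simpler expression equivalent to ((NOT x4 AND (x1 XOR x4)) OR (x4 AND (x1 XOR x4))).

By distribution ((E AND v) OR (E AND NOT v) = E):
= (x1 XOR x4)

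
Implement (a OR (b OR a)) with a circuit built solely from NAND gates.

((a NAND a) NAND (((b NAND b) NAND (a NAND a)) NAND ((b NAND b) NAND (a NAND a))))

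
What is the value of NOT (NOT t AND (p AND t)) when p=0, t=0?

Substituting: NOT (NOT 0 AND (0 AND 0))
= 1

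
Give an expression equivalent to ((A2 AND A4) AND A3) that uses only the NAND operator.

((((A2 NAND A4) NAND (A2 NAND A4)) NAND A3) NAND (((A2 NAND A4) NAND (A2 NAND A4)) NAND A3))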